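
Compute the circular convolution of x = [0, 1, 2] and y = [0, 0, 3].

(x ⊛ y)[n] = Σ(m=0 to 2) x[m] · y[(n-m) mod 3]

Computing each output sample:
(x ⊛ y)[0] = 3
(x ⊛ y)[1] = 6
(x ⊛ y)[2] = 0

x ⊛ y = [3, 6, 0]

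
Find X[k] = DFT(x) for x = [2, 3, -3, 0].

X[k] = Σ(n=0 to 3) x[n] · ω_4^(nk)
where ω_4 = e^(-2πi/4)

Computing each X[k]:
X[0] = 2
X[1] = 5-3i
X[2] = -4
X[3] = 5+3i

X = [2, 5-3i, -4, 5+3i]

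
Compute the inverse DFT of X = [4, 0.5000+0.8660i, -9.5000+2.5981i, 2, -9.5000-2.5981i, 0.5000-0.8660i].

x[n] = (1/6) Σ(k=0 to 5) X[k] · e^(2πikn/6)

Computing each x[n]:
x[0] = -2
x[1] = 1
x[2] = 3
x[3] = -3
x[4] = 2
x[5] = 3

x = [-2, 1, 3, -3, 2, 3]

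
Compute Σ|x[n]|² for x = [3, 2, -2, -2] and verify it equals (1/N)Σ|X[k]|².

Time domain:
Σ|x[n]|² = |3|² + |2|² + |-2|² + |-2|² = 21.0000

Frequency domain:
(1/4)Σ|X[k]|² = (1/4)(|1|² + |5-4i|² + |1|² + |5+4i|²) = (1/4)·84.0000 = 21.0000

Both sides agree, confirming Parseval's theorem.

Σ|x[n]|² = (1/N)Σ|X[k]|² = 21.0000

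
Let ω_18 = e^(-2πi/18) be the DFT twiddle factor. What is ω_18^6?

ω_18^6 = e^(-2πi·6/18)
= cos(-2π·6/18) + i·sin(-2π·6/18)
= cos(-12π/18) + i·sin(-12π/18)

ω_18^6 = cos(-12π/18) + i·sin(-12π/18) = -0.5000-0.8660i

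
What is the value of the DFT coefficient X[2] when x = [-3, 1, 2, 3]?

X[2] = Σ(n=0 to 3) x[n] · ω_4^(2n) where ω_4 = e^(-2πi/4)
= (-3)·ω_4^0 + (1)·ω_4^2 + (2)·ω_4^4 + (3)·ω_4^6

X[2] = -5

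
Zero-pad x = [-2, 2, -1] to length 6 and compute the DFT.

Original 3-point DFT: [-1, -2.5000-2.5981i, -2.5000+2.5981i]
Zero-padded 6-point DFT provides frequency interpolation.

DFT_6([x, 0, ...]) = [-1, -0.5000-0.8660i, -2.5000-2.5981i, -5, -2.5000+2.5981i, -0.5000+0.8660i]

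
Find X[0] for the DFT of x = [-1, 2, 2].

X[0] = Σ(n=0 to 2) x[n] · ω_3^0 = Σ x[n]
= (-1) + (2) + (2)

X[0] = 3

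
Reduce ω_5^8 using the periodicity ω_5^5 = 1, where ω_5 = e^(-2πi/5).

Since ω_5^5 = 1, powers reduce modulo 5.
8 mod 5 = 3
So ω_5^8 = ω_5^3 = e^(-2πi·3/5)

ω_5^8 = ω_5^3 = -0.8090+0.5878i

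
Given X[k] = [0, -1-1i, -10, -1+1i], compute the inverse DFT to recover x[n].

x[n] = (1/4) Σ(k=0 to 3) X[k] · e^(2πikn/4)

Computing each x[n]:
x[0] = -3
x[1] = 3
x[2] = -2
x[3] = 2

x = [-3, 3, -2, 2]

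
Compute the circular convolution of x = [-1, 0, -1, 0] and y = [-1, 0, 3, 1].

(x ⊛ y)[n] = Σ(m=0 to 3) x[m] · y[(n-m) mod 4]

Computing each output sample:
(x ⊛ y)[0] = -2
(x ⊛ y)[1] = -1
(x ⊛ y)[2] = -2
(x ⊛ y)[3] = -1

x ⊛ y = [-2, -1, -2, -1]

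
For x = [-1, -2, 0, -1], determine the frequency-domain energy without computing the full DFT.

Parseval: Σ|x[n]|² = (1/N)Σ|X[k]|², so Σ|X[k]|² = N·Σ|x[n]|² = 4·6.0000

Σ|X[k]|² = N·Σ|x[n]|² = 4·6.0000 = 24.0000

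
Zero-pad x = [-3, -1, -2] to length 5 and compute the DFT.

Original 3-point DFT: [-6, -1.5000-0.8660i, -1.5000+0.8660i]
Zero-padded 5-point DFT provides frequency interpolation.

DFT_5([x, 0, ...]) = [-6, -1.6910+2.1266i, -2.8090-1.3143i, -2.8090+1.3143i, -1.6910-2.1266i]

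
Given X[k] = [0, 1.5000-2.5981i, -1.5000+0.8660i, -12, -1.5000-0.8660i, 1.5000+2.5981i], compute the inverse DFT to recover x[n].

x[n] = (1/6) Σ(k=0 to 5) X[k] · e^(2πikn/6)

Computing each x[n]:
x[0] = -2
x[1] = 3
x[2] = -1
x[3] = 1
x[4] = -3
x[5] = 2

x = [-2, 3, -1, 1, -3, 2]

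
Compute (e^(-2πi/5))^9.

Since ω_5^5 = 1, powers reduce modulo 5.
9 mod 5 = 4
So ω_5^9 = ω_5^4 = e^(-2πi·4/5)

ω_5^9 = ω_5^4 = 0.3090+0.9511i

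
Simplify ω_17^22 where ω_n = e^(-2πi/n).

Since ω_17^17 = 1, powers reduce modulo 17.
22 mod 17 = 5
So ω_17^22 = ω_17^5 = e^(-2πi·5/17)

ω_17^22 = ω_17^5 = -0.2737-0.9618i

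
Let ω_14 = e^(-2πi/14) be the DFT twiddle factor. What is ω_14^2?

ω_14^2 = e^(-2πi·2/14)
= cos(-2π·2/14) + i·sin(-2π·2/14)
= cos(-4π/14) + i·sin(-4π/14)

ω_14^2 = cos(-4π/14) + i·sin(-4π/14) = 0.6235-0.7818i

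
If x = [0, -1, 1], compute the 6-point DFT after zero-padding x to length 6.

Original 3-point DFT: [0, 1.7321i, -1.7321i]
Zero-padded 6-point DFT provides frequency interpolation.

DFT_6([x, 0, ...]) = [0, -1, 1.7321i, 2, -1.7321i, -1]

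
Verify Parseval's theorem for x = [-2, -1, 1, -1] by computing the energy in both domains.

Time domain:
Σ|x[n]|² = |-2|² + |-1|² + |1|² + |-1|² = 7.0000

Frequency domain:
(1/4)Σ|X[k]|² = (1/4)(|-3|² + |-3|² + |1|² + |-3|²) = (1/4)·28.0000 = 7.0000

Both sides agree, confirming Parseval's theorem.

Σ|x[n]|² = (1/N)Σ|X[k]|² = 7.0000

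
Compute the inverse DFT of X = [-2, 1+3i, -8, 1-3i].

x[n] = (1/4) Σ(k=0 to 3) X[k] · e^(2πikn/4)

Computing each x[n]:
x[0] = -2
x[1] = 0
x[2] = -3
x[3] = 3

x = [-2, 0, -3, 3]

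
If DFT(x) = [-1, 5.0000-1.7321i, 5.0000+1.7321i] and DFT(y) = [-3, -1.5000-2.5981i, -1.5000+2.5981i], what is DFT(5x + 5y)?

By linearity: DFT(5x + 5y) = 5·DFT(x) + 5·DFT(y)
= 5·[-1, 5.0000-1.7321i, 5.0000+1.7321i] + 5·[-3, -1.5000-2.5981i, -1.5000+2.5981i]

Computing element-wise:
Z[0] = 5·(-1) + 5·(-3) = -20
Z[1] = 5·(5.0000-1.7321i) + 5·(-1.5000-2.5981i) = 17.5000-21.6510i
Z[2] = 5·(5.0000+1.7321i) + 5·(-1.5000+2.5981i) = 17.5000+21.6510i

DFT(5x + 5y) = 5·X + 5·Y = [-20, 17.5000-21.6510i, 17.5000+21.6510i]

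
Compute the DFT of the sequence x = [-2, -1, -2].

X[k] = Σ(n=0 to 2) x[n] · ω_3^(nk)
where ω_3 = e^(-2πi/3)

Computing each X[k]:
X[0] = -5
X[1] = -0.5000-0.8660i
X[2] = -0.5000+0.8660i

X = [-5, -0.5000-0.8660i, -0.5000+0.8660i]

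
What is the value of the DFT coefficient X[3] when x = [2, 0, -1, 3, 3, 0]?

X[3] = Σ(n=0 to 5) x[n] · ω_6^(3n) where ω_6 = e^(-2πi/6)
= (2)·ω_6^0 + (0)·ω_6^3 + (-1)·ω_6^6 + (3)·ω_6^9 + (3)·ω_6^12 + (0)·ω_6^15

X[3] = 1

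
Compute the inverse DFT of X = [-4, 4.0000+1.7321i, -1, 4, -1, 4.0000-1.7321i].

x[n] = (1/6) Σ(k=0 to 5) X[k] · e^(2πikn/6)

Computing each x[n]:
x[0] = 1
x[1] = -1
x[2] = -1
x[3] = -3
x[4] = 0
x[5] = 0

x = [1, -1, -1, -3, 0, 0]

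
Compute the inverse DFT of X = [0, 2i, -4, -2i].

x[n] = (1/4) Σ(k=0 to 3) X[k] · e^(2πikn/4)

Computing each x[n]:
x[0] = -1
x[1] = 0
x[2] = -1
x[3] = 2

x = [-1, 0, -1, 2]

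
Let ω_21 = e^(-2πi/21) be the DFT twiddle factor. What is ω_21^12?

ω_21^12 = e^(-2πi·12/21)
= cos(-2π·12/21) + i·sin(-2π·12/21)
= cos(-24π/21) + i·sin(-24π/21)

ω_21^12 = cos(-24π/21) + i·sin(-24π/21) = -0.9010+0.4339i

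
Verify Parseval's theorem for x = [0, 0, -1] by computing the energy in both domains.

Time domain:
Σ|x[n]|² = |0|² + |0|² + |-1|² = 1.0000

Frequency domain:
(1/3)Σ|X[k]|² = (1/3)(|-1|² + |0.5000-0.8660i|² + |0.5000+0.8660i|²) = (1/3)·3.0000 = 1.0000

Both sides agree, confirming Parseval's theorem.

Σ|x[n]|² = (1/N)Σ|X[k]|² = 1.0000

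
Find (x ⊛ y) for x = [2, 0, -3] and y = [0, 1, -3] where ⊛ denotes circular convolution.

(x ⊛ y)[n] = Σ(m=0 to 2) x[m] · y[(n-m) mod 3]

Computing each output sample:
(x ⊛ y)[0] = -3
(x ⊛ y)[1] = 11
(x ⊛ y)[2] = -6

x ⊛ y = [-3, 11, -6]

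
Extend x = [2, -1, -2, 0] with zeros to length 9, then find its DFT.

Original 4-point DFT: [-1, 4+1i, 1, 4-1i]
Zero-padded 9-point DFT provides frequency interpolation.

DFT_9([x, 0, ...]) = [-1, 0.8867+2.6124i, 3.7057+1.6688i, 3.5000-0.8660i, 1.4076-0.9436i, 1.4076+0.9436i, 3.5000+0.8660i, 3.7057-1.6688i, 0.8867-2.6124i]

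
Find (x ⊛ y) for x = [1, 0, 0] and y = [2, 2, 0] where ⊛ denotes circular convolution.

(x ⊛ y)[n] = Σ(m=0 to 2) x[m] · y[(n-m) mod 3]

Computing each output sample:
(x ⊛ y)[0] = 2
(x ⊛ y)[1] = 2
(x ⊛ y)[2] = 0

x ⊛ y = [2, 2, 0]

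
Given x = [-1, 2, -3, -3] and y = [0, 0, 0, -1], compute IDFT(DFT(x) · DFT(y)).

(x ⊛ y)[n] = Σ(m=0 to 3) x[m] · y[(n-m) mod 4]

Computing each output sample:
(x ⊛ y)[0] = -2
(x ⊛ y)[1] = 3
(x ⊛ y)[2] = 3
(x ⊛ y)[3] = 1

x ⊛ y = [-2, 3, 3, 1]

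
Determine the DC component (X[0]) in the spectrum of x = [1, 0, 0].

X[0] = Σ(n=0 to 2) x[n] · ω_3^0 = Σ x[n]
= (1) + (0) + (0)

X[0] = 1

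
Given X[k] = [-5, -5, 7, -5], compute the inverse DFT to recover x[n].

x[n] = (1/4) Σ(k=0 to 3) X[k] · e^(2πikn/4)

Computing each x[n]:
x[0] = -2
x[1] = -3
x[2] = 3
x[3] = -3

x = [-2, -3, 3, -3]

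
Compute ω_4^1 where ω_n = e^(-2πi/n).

ω_4^1 = e^(-2πi·1/4)
= cos(-2π·1/4) + i·sin(-2π·1/4)
= cos(-2π/4) + i·sin(-2π/4)

ω_4^1 = cos(-2π/4) + i·sin(-2π/4) = -1i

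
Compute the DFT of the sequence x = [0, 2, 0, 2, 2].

X[k] = Σ(n=0 to 4) x[n] · ω_5^(nk)
where ω_5 = e^(-2πi/5)

Computing each X[k]:
X[0] = 6
X[1] = -0.3820+1.1756i
X[2] = -2.6180-1.9021i
X[3] = -2.6180+1.9021i
X[4] = -0.3820-1.1756i

X = [6, -0.3820+1.1756i, -2.6180-1.9021i, -2.6180+1.9021i, -0.3820-1.1756i]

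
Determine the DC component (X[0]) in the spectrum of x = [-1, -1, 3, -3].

X[0] = Σ(n=0 to 3) x[n] · ω_4^0 = Σ x[n]
= (-1) + (-1) + (3) + (-3)

X[0] = -2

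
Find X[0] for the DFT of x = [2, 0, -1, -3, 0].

X[0] = Σ(n=0 to 4) x[n] · ω_5^0 = Σ x[n]
= (2) + (0) + (-1) + (-3) + (0)

X[0] = -2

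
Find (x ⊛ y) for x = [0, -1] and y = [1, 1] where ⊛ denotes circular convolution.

(x ⊛ y)[n] = Σ(m=0 to 1) x[m] · y[(n-m) mod 2]

Computing each output sample:
(x ⊛ y)[0] = -1
(x ⊛ y)[1] = -1

x ⊛ y = [-1, -1]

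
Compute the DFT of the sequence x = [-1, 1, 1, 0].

X[k] = Σ(n=0 to 3) x[n] · ω_4^(nk)
where ω_4 = e^(-2πi/4)

Computing each X[k]:
X[0] = 1
X[1] = -2-1i
X[2] = -1
X[3] = -2+1i

X = [1, -2-1i, -1, -2+1i]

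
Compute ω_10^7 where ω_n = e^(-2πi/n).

ω_10^7 = e^(-2πi·7/10)
= cos(-2π·7/10) + i·sin(-2π·7/10)
= cos(-14π/10) + i·sin(-14π/10)

ω_10^7 = cos(-14π/10) + i·sin(-14π/10) = -0.3090+0.9511i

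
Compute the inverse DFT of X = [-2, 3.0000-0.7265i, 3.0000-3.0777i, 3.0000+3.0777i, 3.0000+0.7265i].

x[n] = (1/5) Σ(k=0 to 4) X[k] · e^(2πikn/5)

Computing each x[n]:
x[0] = 2
x[1] = 0
x[2] = -2
x[3] = 0
x[4] = -2

x = [2, 0, -2, 0, -2]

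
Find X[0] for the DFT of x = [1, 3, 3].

X[0] = Σ(n=0 to 2) x[n] · ω_3^0 = Σ x[n]
= (1) + (3) + (3)

X[0] = 7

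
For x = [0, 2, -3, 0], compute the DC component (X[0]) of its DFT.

X[0] = Σ(n=0 to 3) x[n] · ω_4^0 = Σ x[n]
= (0) + (2) + (-3) + (0)

X[0] = -1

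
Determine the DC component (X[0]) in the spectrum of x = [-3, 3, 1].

X[0] = Σ(n=0 to 2) x[n] · ω_3^0 = Σ x[n]
= (-3) + (3) + (1)

X[0] = 1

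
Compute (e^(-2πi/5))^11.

Since ω_5^5 = 1, powers reduce modulo 5.
11 mod 5 = 1
So ω_5^11 = ω_5^1 = e^(-2πi·1/5)

ω_5^11 = ω_5^1 = 0.3090-0.9511i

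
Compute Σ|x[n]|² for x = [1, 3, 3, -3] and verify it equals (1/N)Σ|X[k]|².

Time domain:
Σ|x[n]|² = |1|² + |3|² + |3|² + |-3|² = 28.0000

Frequency domain:
(1/4)Σ|X[k]|² = (1/4)(|4|² + |-2-6i|² + |4|² + |-2+6i|²) = (1/4)·112.0000 = 28.0000

Both sides agree, confirming Parseval's theorem.

Σ|x[n]|² = (1/N)Σ|X[k]|² = 28.0000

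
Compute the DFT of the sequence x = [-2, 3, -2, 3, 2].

X[k] = Σ(n=0 to 4) x[n] · ω_5^(nk)
where ω_5 = e^(-2πi/5)

Computing each X[k]:
X[0] = 4
X[1] = -1.2639+1.9879i
X[2] = -5.7361-5.3431i
X[3] = -5.7361+5.3431i
X[4] = -1.2639-1.9879i

X = [4, -1.2639+1.9879i, -5.7361-5.3431i, -5.7361+5.3431i, -1.2639-1.9879i]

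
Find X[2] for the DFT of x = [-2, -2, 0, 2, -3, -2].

X[2] = Σ(n=0 to 5) x[n] · ω_6^(2n) where ω_6 = e^(-2πi/6)
= (-2)·ω_6^0 + (-2)·ω_6^2 + (0)·ω_6^4 + (2)·ω_6^6 + (-3)·ω_6^8 + (-2)·ω_6^10

X[2] = 3.5000+2.5981i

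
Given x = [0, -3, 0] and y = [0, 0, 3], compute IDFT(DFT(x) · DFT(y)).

(x ⊛ y)[n] = Σ(m=0 to 2) x[m] · y[(n-m) mod 3]

Computing each output sample:
(x ⊛ y)[0] = -9
(x ⊛ y)[1] = 0
(x ⊛ y)[2] = 0

x ⊛ y = [-9, 0, 0]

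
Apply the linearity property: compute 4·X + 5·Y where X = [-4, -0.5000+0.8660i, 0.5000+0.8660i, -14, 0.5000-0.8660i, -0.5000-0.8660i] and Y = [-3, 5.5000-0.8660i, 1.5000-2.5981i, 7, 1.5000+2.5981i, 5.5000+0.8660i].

By linearity: DFT(4x + 5y) = 4·DFT(x) + 5·DFT(y)
= 4·[-4, -0.5000+0.8660i, 0.5000+0.8660i, -14, 0.5000-0.8660i, -0.5000-0.8660i] + 5·[-3, 5.5000-0.8660i, 1.5000-2.5981i, 7, 1.5000+2.5981i, 5.5000+0.8660i]

Computing element-wise:
Z[0] = 4·(-4) + 5·(-3) = -31
Z[1] = 4·(-0.5000+0.8660i) + 5·(5.5000-0.8660i) = 25.5000-0.8660i
Z[2] = 4·(0.5000+0.8660i) + 5·(1.5000-2.5981i) = 9.5000-9.5265i
Z[3] = 4·(-14) + 5·(7) = -21
Z[4] = 4·(0.5000-0.8660i) + 5·(1.5000+2.5981i) = 9.5000+9.5265i
Z[5] = 4·(-0.5000-0.8660i) + 5·(5.5000+0.8660i) = 25.5000+0.8660i

DFT(4x + 5y) = 4·X + 5·Y = [-31, 25.5000-0.8660i, 9.5000-9.5265i, -21, 9.5000+9.5265i, 25.5000+0.8660i]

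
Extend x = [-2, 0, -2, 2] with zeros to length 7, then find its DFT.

Original 4-point DFT: [-2, 2i, -6, -2i]
Zero-padded 7-point DFT provides frequency interpolation.

DFT_7([x, 0, ...]) = [-2, -3.3569+1.0821i, 1.0489+0.6959i, -3.6920-3.5135i, -3.6920+3.5135i, 1.0489-0.6959i, -3.3569-1.0821i]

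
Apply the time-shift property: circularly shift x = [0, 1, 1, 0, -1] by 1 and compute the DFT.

Time shift by 1: X_shifted[k] = ω_5^(1k) · X[k]
Shifted x = [-1, 0, 1, 1, 0]

DFT(x[n-1]) = [1, -2.6180, -0.3820, -0.3820, -2.6180]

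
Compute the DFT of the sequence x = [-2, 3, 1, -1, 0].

X[k] = Σ(n=0 to 4) x[n] · ω_5^(nk)
where ω_5 = e^(-2πi/5)

Computing each X[k]:
X[0] = 1
X[1] = -1.0729-4.0287i
X[2] = -4.4271+0.1388i
X[3] = -4.4271-0.1388i
X[4] = -1.0729+4.0287i

X = [1, -1.0729-4.0287i, -4.4271+0.1388i, -4.4271-0.1388i, -1.0729+4.0287i]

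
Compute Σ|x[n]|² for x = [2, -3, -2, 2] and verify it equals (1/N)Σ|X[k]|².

Time domain:
Σ|x[n]|² = |2|² + |-3|² + |-2|² + |2|² = 21.0000

Frequency domain:
(1/4)Σ|X[k]|² = (1/4)(|-1|² + |4+5i|² + |1|² + |4-5i|²) = (1/4)·84.0000 = 21.0000

Both sides agree, confirming Parseval's theorem.

Σ|x[n]|² = (1/N)Σ|X[k]|² = 21.0000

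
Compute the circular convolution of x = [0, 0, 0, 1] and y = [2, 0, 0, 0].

(x ⊛ y)[n] = Σ(m=0 to 3) x[m] · y[(n-m) mod 4]

Computing each output sample:
(x ⊛ y)[0] = 0
(x ⊛ y)[1] = 0
(x ⊛ y)[2] = 0
(x ⊛ y)[3] = 2

x ⊛ y = [0, 0, 0, 2]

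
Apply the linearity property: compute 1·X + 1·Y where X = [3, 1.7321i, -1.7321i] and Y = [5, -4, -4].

By linearity: DFT(1x + 1y) = 1·DFT(x) + 1·DFT(y)
= 1·[3, 1.7321i, -1.7321i] + 1·[5, -4, -4]

Computing element-wise:
Z[0] = 1·(3) + 1·(5) = 8
Z[1] = 1·(1.7321i) + 1·(-4) = -4.0000+1.7321i
Z[2] = 1·(-1.7321i) + 1·(-4) = -4.0000-1.7321i

DFT(1x + 1y) = 1·X + 1·Y = [8, -4.0000+1.7321i, -4.0000-1.7321i]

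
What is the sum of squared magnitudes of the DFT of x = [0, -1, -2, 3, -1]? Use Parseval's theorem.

Parseval: Σ|x[n]|² = (1/N)Σ|X[k]|², so Σ|X[k]|² = N·Σ|x[n]|² = 5·15.0000

Σ|X[k]|² = N·Σ|x[n]|² = 5·15.0000 = 75.0000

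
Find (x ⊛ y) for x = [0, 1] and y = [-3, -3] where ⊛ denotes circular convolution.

(x ⊛ y)[n] = Σ(m=0 to 1) x[m] · y[(n-m) mod 2]

Computing each output sample:
(x ⊛ y)[0] = -3
(x ⊛ y)[1] = -3

x ⊛ y = [-3, -3]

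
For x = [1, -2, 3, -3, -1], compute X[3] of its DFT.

X[3] = Σ(n=0 to 4) x[n] · ω_5^(3n) where ω_5 = e^(-2πi/5)
= (1)·ω_5^0 + (-2)·ω_5^3 + (3)·ω_5^6 + (-3)·ω_5^9 + (-1)·ω_5^12

X[3] = 3.4271-6.2941i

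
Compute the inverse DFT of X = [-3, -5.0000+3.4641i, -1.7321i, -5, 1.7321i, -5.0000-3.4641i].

x[n] = (1/6) Σ(k=0 to 5) X[k] · e^(2πikn/6)

Computing each x[n]:
x[0] = -3
x[1] = -1
x[2] = -2
x[3] = 2
x[4] = 1
x[5] = 0

x = [-3, -1, -2, 2, 1, 0]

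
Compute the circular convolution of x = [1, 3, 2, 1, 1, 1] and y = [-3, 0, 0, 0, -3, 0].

(x ⊛ y)[n] = Σ(m=0 to 5) x[m] · y[(n-m) mod 6]

Computing each output sample:
(x ⊛ y)[0] = -9
(x ⊛ y)[1] = -12
(x ⊛ y)[2] = -9
(x ⊛ y)[3] = -6
(x ⊛ y)[4] = -6
(x ⊛ y)[5] = -12

x ⊛ y = [-9, -12, -9, -6, -6, -12]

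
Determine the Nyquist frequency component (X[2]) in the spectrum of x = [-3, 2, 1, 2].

X[2] = Σ(n=0 to 3) x[n] · ω_4^(2n) where ω_4 = e^(-2πi/4)
= (-3)·ω_4^0 + (2)·ω_4^2 + (1)·ω_4^4 + (2)·ω_4^6

X[2] = -6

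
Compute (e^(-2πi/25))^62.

Since ω_25^25 = 1, powers reduce modulo 25.
62 mod 25 = 12
So ω_25^62 = ω_25^12 = e^(-2πi·12/25)

ω_25^62 = ω_25^12 = -0.9921-0.1253i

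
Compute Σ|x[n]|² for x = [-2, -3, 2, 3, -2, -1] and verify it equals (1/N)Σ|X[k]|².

Time domain:
Σ|x[n]|² = |-2|² + |-3|² + |2|² + |3|² + |-2|² + |-1|² = 31.0000

Frequency domain:
(1/6)Σ|X[k]|² = (1/6)(|-3|² + |-7.0000-1.7321i|² + |3.0000+5.1962i|² + |-1|² + |3.0000-5.1962i|² + |-7.0000+1.7321i|²) = (1/6)·186.0000 = 31.0000

Both sides agree, confirming Parseval's theorem.

Σ|x[n]|² = (1/N)Σ|X[k]|² = 31.0000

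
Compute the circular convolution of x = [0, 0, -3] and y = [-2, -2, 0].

(x ⊛ y)[n] = Σ(m=0 to 2) x[m] · y[(n-m) mod 3]

Computing each output sample:
(x ⊛ y)[0] = 6
(x ⊛ y)[1] = 0
(x ⊛ y)[2] = 6

x ⊛ y = [6, 0, 6]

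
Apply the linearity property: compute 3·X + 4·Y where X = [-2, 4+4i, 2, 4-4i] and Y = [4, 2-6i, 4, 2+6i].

By linearity: DFT(3x + 4y) = 3·DFT(x) + 4·DFT(y)
= 3·[-2, 4+4i, 2, 4-4i] + 4·[4, 2-6i, 4, 2+6i]

Computing element-wise:
Z[0] = 3·(-2) + 4·(4) = 10
Z[1] = 3·(4+4i) + 4·(2-6i) = 20-12i
Z[2] = 3·(2) + 4·(4) = 22
Z[3] = 3·(4-4i) + 4·(2+6i) = 20+12i

DFT(3x + 4y) = 3·X + 4·Y = [10, 20-12i, 22, 20+12i]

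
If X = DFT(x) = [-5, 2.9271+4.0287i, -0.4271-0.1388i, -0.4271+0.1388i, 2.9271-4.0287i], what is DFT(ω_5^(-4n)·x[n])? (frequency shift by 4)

Modulation property: DFT(ω_5^(-4n)·x[n]) = X[(k-4) mod 5], so circularly shift X by 4 positions.

X[k-4] = [2.9271+4.0287i, -0.4271-0.1388i, -0.4271+0.1388i, 2.9271-4.0287i, -5]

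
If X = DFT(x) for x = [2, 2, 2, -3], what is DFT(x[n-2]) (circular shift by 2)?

Time shift by 2: X_shifted[k] = ω_4^(2k) · X[k]
Shifted x = [2, -3, 2, 2]

DFT(x[n-2]) = [3, 5i, 5, -5i]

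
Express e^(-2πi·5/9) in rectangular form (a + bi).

ω_9^5 = e^(-2πi·5/9)
= cos(-2π·5/9) + i·sin(-2π·5/9)
= cos(-10π/9) + i·sin(-10π/9)

ω_9^5 = cos(-10π/9) + i·sin(-10π/9) = -0.9397+0.3420i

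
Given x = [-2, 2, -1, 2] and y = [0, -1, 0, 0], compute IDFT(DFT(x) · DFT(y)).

(x ⊛ y)[n] = Σ(m=0 to 3) x[m] · y[(n-m) mod 4]

Computing each output sample:
(x ⊛ y)[0] = -2
(x ⊛ y)[1] = 2
(x ⊛ y)[2] = -2
(x ⊛ y)[3] = 1

x ⊛ y = [-2, 2, -2, 1]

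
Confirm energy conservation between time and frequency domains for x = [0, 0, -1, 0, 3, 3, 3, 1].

Time domain:
Σ|x[n]|² = |0|² + |0|² + |-1|² + |0|² + |3|² + |3|² + |3|² + |1|² = 29.0000

Frequency domain:
(1/8)Σ|X[k]|² = (1/8)(|9|² + |-4.4142+6.8284i|² + |1-2i|² + |-1.5858-1.1716i|² + |1|² + |-1.5858+1.1716i|² + |1+2i|² + |-4.4142-6.8284i|²) = (1/8)·232.0000 = 29.0000

Both sides agree, confirming Parseval's theorem.

Σ|x[n]|² = (1/N)Σ|X[k]|² = 29.0000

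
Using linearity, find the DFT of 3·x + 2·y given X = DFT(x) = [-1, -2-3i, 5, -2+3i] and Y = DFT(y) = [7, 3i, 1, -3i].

By linearity: DFT(3x + 2y) = 3·DFT(x) + 2·DFT(y)
= 3·[-1, -2-3i, 5, -2+3i] + 2·[7, 3i, 1, -3i]

Computing element-wise:
Z[0] = 3·(-1) + 2·(7) = 11
Z[1] = 3·(-2-3i) + 2·(3i) = -6-3i
Z[2] = 3·(5) + 2·(1) = 17
Z[3] = 3·(-2+3i) + 2·(-3i) = -6+3i

DFT(3x + 2y) = 3·X + 2·Y = [11, -6-3i, 17, -6+3i]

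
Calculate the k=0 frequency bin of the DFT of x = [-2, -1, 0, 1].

X[0] = Σ(n=0 to 3) x[n] · ω_4^0 = Σ x[n]
= (-2) + (-1) + (0) + (1)

X[0] = -2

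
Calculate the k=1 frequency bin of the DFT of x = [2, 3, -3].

X[1] = Σ(n=0 to 2) x[n] · ω_3^(1n) where ω_3 = e^(-2πi/3)
= (2)·ω_3^0 + (3)·ω_3^1 + (-3)·ω_3^2

X[1] = 2.0000-5.1962i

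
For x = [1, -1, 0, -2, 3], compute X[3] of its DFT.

X[3] = Σ(n=0 to 4) x[n] · ω_5^(3n) where ω_5 = e^(-2πi/5)
= (1)·ω_5^0 + (-1)·ω_5^3 + (0)·ω_5^6 + (-2)·ω_5^9 + (3)·ω_5^12

X[3] = -1.2361-4.2533i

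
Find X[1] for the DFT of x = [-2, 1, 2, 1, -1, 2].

X[1] = Σ(n=0 to 5) x[n] · ω_6^(1n) where ω_6 = e^(-2πi/6)
= (-2)·ω_6^0 + (1)·ω_6^1 + (2)·ω_6^2 + (1)·ω_6^3 + (-1)·ω_6^4 + (2)·ω_6^5

X[1] = -2.0000-1.7321i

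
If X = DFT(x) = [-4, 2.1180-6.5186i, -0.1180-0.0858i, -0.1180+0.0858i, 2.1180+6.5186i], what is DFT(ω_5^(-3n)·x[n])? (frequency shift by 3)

Modulation property: DFT(ω_5^(-3n)·x[n]) = X[(k-3) mod 5], so circularly shift X by 3 positions.

X[k-3] = [-0.1180-0.0858i, -0.1180+0.0858i, 2.1180+6.5186i, -4, 2.1180-6.5186i]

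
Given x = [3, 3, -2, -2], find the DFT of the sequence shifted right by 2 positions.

Time shift by 2: X_shifted[k] = ω_4^(2k) · X[k]
Shifted x = [-2, -2, 3, 3]

DFT(x[n-2]) = [2, -5+5i, 0, -5-5i]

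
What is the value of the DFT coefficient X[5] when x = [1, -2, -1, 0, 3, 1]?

X[5] = Σ(n=0 to 5) x[n] · ω_6^(5n) where ω_6 = e^(-2πi/6)
= (1)·ω_6^0 + (-2)·ω_6^5 + (-1)·ω_6^10 + (0)·ω_6^15 + (3)·ω_6^20 + (1)·ω_6^25

X[5] = -0.5000-6.0622i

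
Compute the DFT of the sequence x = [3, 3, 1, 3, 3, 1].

X[k] = Σ(n=0 to 5) x[n] · ω_6^(nk)
where ω_6 = e^(-2πi/6)

Computing each X[k]:
X[0] = 14
X[1] = 0
X[2] = 2.0000-3.4641i
X[3] = 0
X[4] = 2.0000+3.4641i
X[5] = 0

X = [14, 0, 2.0000-3.4641i, 0, 2.0000+3.4641i, 0]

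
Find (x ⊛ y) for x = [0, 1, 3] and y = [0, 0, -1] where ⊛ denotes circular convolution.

(x ⊛ y)[n] = Σ(m=0 to 2) x[m] · y[(n-m) mod 3]

Computing each output sample:
(x ⊛ y)[0] = -1
(x ⊛ y)[1] = -3
(x ⊛ y)[2] = 0

x ⊛ y = [-1, -3, 0]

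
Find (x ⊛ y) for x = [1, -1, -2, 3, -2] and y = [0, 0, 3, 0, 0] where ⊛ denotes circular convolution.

(x ⊛ y)[n] = Σ(m=0 to 4) x[m] · y[(n-m) mod 5]

Computing each output sample:
(x ⊛ y)[0] = 9
(x ⊛ y)[1] = -6
(x ⊛ y)[2] = 3
(x ⊛ y)[3] = -3
(x ⊛ y)[4] = -6

x ⊛ y = [9, -6, 3, -3, -6]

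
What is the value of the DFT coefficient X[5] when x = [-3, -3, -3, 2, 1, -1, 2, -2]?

X[5] = Σ(n=0 to 7) x[n] · ω_8^(5n) where ω_8 = e^(-2πi/8)
= (-3)·ω_8^0 + (-3)·ω_8^5 + (-3)·ω_8^10 + (2)·ω_8^15 + (1)·ω_8^20 + (-1)·ω_8^25 + (2)·ω_8^30 + (-2)·ω_8^35

X[5] = 0.2426+6.4142i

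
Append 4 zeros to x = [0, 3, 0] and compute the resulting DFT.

Original 3-point DFT: [3, -1.5000-2.5981i, -1.5000+2.5981i]
Zero-padded 7-point DFT provides frequency interpolation.

DFT_7([x, 0, ...]) = [3, 1.8705-2.3455i, -0.6676-2.9248i, -2.7029-1.3017i, -2.7029+1.3017i, -0.6676+2.9248i, 1.8705+2.3455i]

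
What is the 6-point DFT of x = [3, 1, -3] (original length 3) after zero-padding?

Original 3-point DFT: [1, 4.0000-3.4641i, 4.0000+3.4641i]
Zero-padded 6-point DFT provides frequency interpolation.

DFT_6([x, 0, ...]) = [1, 5.0000+1.7321i, 4.0000-3.4641i, -1, 4.0000+3.4641i, 5.0000-1.7321i]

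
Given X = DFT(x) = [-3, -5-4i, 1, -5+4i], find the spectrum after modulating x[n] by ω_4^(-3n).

Modulation property: DFT(ω_4^(-3n)·x[n]) = X[(k-3) mod 4], so circularly shift X by 3 positions.

X[k-3] = [-5-4i, 1, -5+4i, -3]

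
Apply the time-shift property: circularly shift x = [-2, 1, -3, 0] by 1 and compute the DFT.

Time shift by 1: X_shifted[k] = ω_4^(1k) · X[k]
Shifted x = [0, -2, 1, -3]

DFT(x[n-1]) = [-4, -1-1i, 6, -1+1i]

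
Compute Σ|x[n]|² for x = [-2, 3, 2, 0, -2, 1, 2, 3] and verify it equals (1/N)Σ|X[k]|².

Time domain:
Σ|x[n]|² = |-2|² + |3|² + |2|² + |0|² + |-2|² + |1|² + |2|² + |3|² = 35.0000

Frequency domain:
(1/8)Σ|X[k]|² = (1/8)(|7|² + |3.5355+0.7071i|² + |-8-1i|² + |-3.5355+0.7071i|² + |-7|² + |-3.5355-0.7071i|² + |-8+1i|² + |3.5355-0.7071i|²) = (1/8)·280.0000 = 35.0000

Both sides agree, confirming Parseval's theorem.

Σ|x[n]|² = (1/N)Σ|X[k]|² = 35.0000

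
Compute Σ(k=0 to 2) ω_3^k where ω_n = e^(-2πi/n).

Sum of all nth roots of unity equals 0 for n > 1 (geometric series with r ≠ 1).

0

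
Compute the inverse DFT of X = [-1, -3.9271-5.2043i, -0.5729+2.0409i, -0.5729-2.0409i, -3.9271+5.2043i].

x[n] = (1/5) Σ(k=0 to 4) X[k] · e^(2πikn/5)

Computing each x[n]:
x[0] = -2
x[1] = 1
x[2] = 3
x[3] = -1
x[4] = -2

x = [-2, 1, 3, -1, -2]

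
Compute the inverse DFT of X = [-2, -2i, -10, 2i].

x[n] = (1/4) Σ(k=0 to 3) X[k] · e^(2πikn/4)

Computing each x[n]:
x[0] = -3
x[1] = 3
x[2] = -3
x[3] = 1

x = [-3, 3, -3, 1]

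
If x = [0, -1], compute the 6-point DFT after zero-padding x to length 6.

Original 2-point DFT: [-1, 1]
Zero-padded 6-point DFT provides frequency interpolation.

DFT_6([x, 0, ...]) = [-1, -0.5000+0.8660i, 0.5000+0.8660i, 1, 0.5000-0.8660i, -0.5000-0.8660i]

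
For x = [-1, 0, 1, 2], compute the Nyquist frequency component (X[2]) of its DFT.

X[2] = Σ(n=0 to 3) x[n] · ω_4^(2n) where ω_4 = e^(-2πi/4)
= (-1)·ω_4^0 + (0)·ω_4^2 + (1)·ω_4^4 + (2)·ω_4^6

X[2] = -2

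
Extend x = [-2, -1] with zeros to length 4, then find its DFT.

Original 2-point DFT: [-3, -1]
Zero-padded 4-point DFT provides frequency interpolation.

DFT_4([x, 0, ...]) = [-3, -2+1i, -1, -2-1i]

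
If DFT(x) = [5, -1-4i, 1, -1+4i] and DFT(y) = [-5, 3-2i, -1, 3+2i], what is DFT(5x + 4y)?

By linearity: DFT(5x + 4y) = 5·DFT(x) + 4·DFT(y)
= 5·[5, -1-4i, 1, -1+4i] + 4·[-5, 3-2i, -1, 3+2i]

Computing element-wise:
Z[0] = 5·(5) + 4·(-5) = 5
Z[1] = 5·(-1-4i) + 4·(3-2i) = 7-28i
Z[2] = 5·(1) + 4·(-1) = 1
Z[3] = 5·(-1+4i) + 4·(3+2i) = 7+28i

DFT(5x + 4y) = 5·X + 4·Y = [5, 7-28i, 1, 7+28i]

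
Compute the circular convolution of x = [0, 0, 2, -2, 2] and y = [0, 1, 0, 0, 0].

(x ⊛ y)[n] = Σ(m=0 to 4) x[m] · y[(n-m) mod 5]

Computing each output sample:
(x ⊛ y)[0] = 2
(x ⊛ y)[1] = 0
(x ⊛ y)[2] = 0
(x ⊛ y)[3] = 2
(x ⊛ y)[4] = -2

x ⊛ y = [2, 0, 0, 2, -2]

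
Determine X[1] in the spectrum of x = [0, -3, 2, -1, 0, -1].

X[1] = Σ(n=0 to 5) x[n] · ω_6^(1n) where ω_6 = e^(-2πi/6)
= (0)·ω_6^0 + (-3)·ω_6^1 + (2)·ω_6^2 + (-1)·ω_6^3 + (0)·ω_6^4 + (-1)·ω_6^5

X[1] = -2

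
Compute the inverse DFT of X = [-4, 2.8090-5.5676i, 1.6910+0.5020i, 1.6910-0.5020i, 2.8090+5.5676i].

x[n] = (1/5) Σ(k=0 to 4) X[k] · e^(2πikn/5)

Computing each x[n]:
x[0] = 1
x[1] = 1
x[2] = 0
x[3] = -3
x[4] = -3

x = [1, 1, 0, -3, -3]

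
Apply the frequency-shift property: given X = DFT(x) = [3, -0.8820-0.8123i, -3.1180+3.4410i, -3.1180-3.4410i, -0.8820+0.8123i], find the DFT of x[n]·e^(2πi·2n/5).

Modulation property: DFT(ω_5^(-2n)·x[n]) = X[(k-2) mod 5], so circularly shift X by 2 positions.

X[k-2] = [-3.1180-3.4410i, -0.8820+0.8123i, 3, -0.8820-0.8123i, -3.1180+3.4410i]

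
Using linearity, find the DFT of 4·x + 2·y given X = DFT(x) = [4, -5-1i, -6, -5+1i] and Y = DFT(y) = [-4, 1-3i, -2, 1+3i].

By linearity: DFT(4x + 2y) = 4·DFT(x) + 2·DFT(y)
= 4·[4, -5-1i, -6, -5+1i] + 2·[-4, 1-3i, -2, 1+3i]

Computing element-wise:
Z[0] = 4·(4) + 2·(-4) = 8
Z[1] = 4·(-5-1i) + 2·(1-3i) = -18-10i
Z[2] = 4·(-6) + 2·(-2) = -28
Z[3] = 4·(-5+1i) + 2·(1+3i) = -18+10i

DFT(4x + 2y) = 4·X + 2·Y = [8, -18-10i, -28, -18+10i]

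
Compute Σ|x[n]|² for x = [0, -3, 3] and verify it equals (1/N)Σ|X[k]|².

Time domain:
Σ|x[n]|² = |0|² + |-3|² + |3|² = 18.0000

Frequency domain:
(1/3)Σ|X[k]|² = (1/3)(|0|² + |5.1962i|² + |-5.1962i|²) = (1/3)·54.0000 = 18.0000

Both sides agree, confirming Parseval's theorem.

Σ|x[n]|² = (1/N)Σ|X[k]|² = 18.0000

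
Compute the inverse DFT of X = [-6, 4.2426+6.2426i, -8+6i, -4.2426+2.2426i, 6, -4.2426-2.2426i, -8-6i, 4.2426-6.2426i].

x[n] = (1/8) Σ(k=0 to 7) X[k] · e^(2πikn/8)

Computing each x[n]:
x[0] = -2
x[1] = -3
x[2] = 1
x[3] = -3
x[4] = -2
x[5] = -3
x[6] = 3
x[7] = 3

x = [-2, -3, 1, -3, -2, -3, 3, 3]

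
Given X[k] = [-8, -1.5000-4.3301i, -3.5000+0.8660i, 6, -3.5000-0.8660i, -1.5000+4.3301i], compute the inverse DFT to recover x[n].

x[n] = (1/6) Σ(k=0 to 5) X[k] · e^(2πikn/6)

Computing each x[n]:
x[0] = -2
x[1] = -1
x[2] = 2
x[3] = -3
x[4] = -1
x[5] = -3

x = [-2, -1, 2, -3, -1, -3]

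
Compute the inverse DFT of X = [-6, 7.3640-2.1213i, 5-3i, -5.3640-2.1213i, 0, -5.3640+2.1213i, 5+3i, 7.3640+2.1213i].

x[n] = (1/8) Σ(k=0 to 7) X[k] · e^(2πikn/8)

Computing each x[n]:
x[0] = 1
x[1] = 3
x[2] = -2
x[3] = -3
x[4] = 0
x[5] = -3
x[6] = -2
x[7] = 0

x = [1, 3, -2, -3, 0, -3, -2, 0]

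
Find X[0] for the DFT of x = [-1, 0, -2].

X[0] = Σ(n=0 to 2) x[n] · ω_3^0 = Σ x[n]
= (-1) + (0) + (-2)

X[0] = -3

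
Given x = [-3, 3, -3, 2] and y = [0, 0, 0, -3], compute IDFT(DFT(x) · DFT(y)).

(x ⊛ y)[n] = Σ(m=0 to 3) x[m] · y[(n-m) mod 4]

Computing each output sample:
(x ⊛ y)[0] = -9
(x ⊛ y)[1] = 9
(x ⊛ y)[2] = -6
(x ⊛ y)[3] = 9

x ⊛ y = [-9, 9, -6, 9]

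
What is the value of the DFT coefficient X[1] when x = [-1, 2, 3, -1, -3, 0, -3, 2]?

X[1] = Σ(n=0 to 7) x[n] · ω_8^(1n) where ω_8 = e^(-2πi/8)
= (-1)·ω_8^0 + (2)·ω_8^1 + (3)·ω_8^2 + (-1)·ω_8^3 + (-3)·ω_8^4 + (0)·ω_8^5 + (-3)·ω_8^6 + (2)·ω_8^7

X[1] = 5.5355-5.2929i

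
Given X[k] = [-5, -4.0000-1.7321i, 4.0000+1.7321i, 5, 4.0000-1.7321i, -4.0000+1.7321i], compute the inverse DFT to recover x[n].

x[n] = (1/6) Σ(k=0 to 5) X[k] · e^(2πikn/6)

Computing each x[n]:
x[0] = 0
x[1] = -3
x[2] = 1
x[3] = 1
x[4] = -1
x[5] = -3

x = [0, -3, 1, 1, -1, -3]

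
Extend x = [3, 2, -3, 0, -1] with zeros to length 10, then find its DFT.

Original 5-point DFT: [1, 5.7361-1.0898i, 1.2639-4.6165i, 1.2639+4.6165i, 5.7361+1.0898i]
Zero-padded 10-point DFT provides frequency interpolation.

DFT_10([x, 0, ...]) = [1, 4.5000+2.2654i, 5.7361-1.0898i, 4.5000-2.7144i, 1.2639-4.6165i, -3, 1.2639+4.6165i, 4.5000+2.7144i, 5.7361+1.0898i, 4.5000-2.2654i]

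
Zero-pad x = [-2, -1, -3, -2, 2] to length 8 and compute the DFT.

Original 5-point DFT: [-6, 2.3541+3.4410i, -4.3541+0.8123i, -4.3541-0.8123i, 2.3541-3.4410i]
Zero-padded 8-point DFT provides frequency interpolation.

DFT_8([x, 0, ...]) = [-6, -3.2929+5.1213i, 3-1i, -4.7071-0.8787i, 0, -4.7071+0.8787i, 3+1i, -3.2929-5.1213i]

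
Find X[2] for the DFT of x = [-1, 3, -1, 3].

X[2] = Σ(n=0 to 3) x[n] · ω_4^(2n) where ω_4 = e^(-2πi/4)
= (-1)·ω_4^0 + (3)·ω_4^2 + (-1)·ω_4^4 + (3)·ω_4^6

X[2] = -8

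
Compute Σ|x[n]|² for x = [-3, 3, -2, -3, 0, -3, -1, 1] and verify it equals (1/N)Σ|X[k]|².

Time domain:
Σ|x[n]|² = |-3|² + |3|² + |-2|² + |-3|² + |0|² + |-3|² + |-1|² + |1|² = 42.0000

Frequency domain:
(1/8)Σ|X[k]|² = (1/8)(|-8|² + |4.0711-0.4142i|² + |-2i|² + |-10.0711-2.4142i|² + |-4|² + |-10.0711+2.4142i|² + |2i|² + |4.0711+0.4142i|²) = (1/8)·336.0000 = 42.0000

Both sides agree, confirming Parseval's theorem.

Σ|x[n]|² = (1/N)Σ|X[k]|² = 42.0000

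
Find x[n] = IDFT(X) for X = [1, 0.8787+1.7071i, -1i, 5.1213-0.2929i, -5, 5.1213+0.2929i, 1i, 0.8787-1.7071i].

x[n] = (1/8) Σ(k=0 to 7) X[k] · e^(2πikn/8)

Computing each x[n]:
x[0] = 1
x[1] = 0
x[2] = -1
x[3] = 1
x[4] = -2
x[5] = 2
x[6] = 0
x[7] = 0

x = [1, 0, -1, 1, -2, 2, 0, 0]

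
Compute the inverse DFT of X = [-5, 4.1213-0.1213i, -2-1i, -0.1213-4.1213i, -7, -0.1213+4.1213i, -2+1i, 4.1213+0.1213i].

x[n] = (1/8) Σ(k=0 to 7) X[k] · e^(2πikn/8)

Computing each x[n]:
x[0] = -1
x[1] = 2
x[2] = -2
x[3] = 0
x[4] = -3
x[5] = -1
x[6] = 0
x[7] = 0

x = [-1, 2, -2, 0, -3, -1, 0, 0]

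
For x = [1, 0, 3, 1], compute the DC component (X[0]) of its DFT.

X[0] = Σ(n=0 to 3) x[n] · ω_4^0 = Σ x[n]
= (1) + (0) + (3) + (1)

X[0] = 5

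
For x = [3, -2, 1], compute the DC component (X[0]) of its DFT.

X[0] = Σ(n=0 to 2) x[n] · ω_3^0 = Σ x[n]
= (3) + (-2) + (1)

X[0] = 2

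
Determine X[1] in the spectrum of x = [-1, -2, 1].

X[1] = Σ(n=0 to 2) x[n] · ω_3^(1n) where ω_3 = e^(-2πi/3)
= (-1)·ω_3^0 + (-2)·ω_3^1 + (1)·ω_3^2

X[1] = -0.5000+2.5981i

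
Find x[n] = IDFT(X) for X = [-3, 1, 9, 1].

x[n] = (1/4) Σ(k=0 to 3) X[k] · e^(2πikn/4)

Computing each x[n]:
x[0] = 2
x[1] = -3
x[2] = 1
x[3] = -3

x = [2, -3, 1, -3]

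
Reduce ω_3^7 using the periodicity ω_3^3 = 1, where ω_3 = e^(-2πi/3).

Since ω_3^3 = 1, powers reduce modulo 3.
7 mod 3 = 1
So ω_3^7 = ω_3^1 = e^(-2πi·1/3)

ω_3^7 = ω_3^1 = -0.5000-0.8660i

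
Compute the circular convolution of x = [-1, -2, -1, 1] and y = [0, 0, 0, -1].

(x ⊛ y)[n] = Σ(m=0 to 3) x[m] · y[(n-m) mod 4]

Computing each output sample:
(x ⊛ y)[0] = 2
(x ⊛ y)[1] = 1
(x ⊛ y)[2] = -1
(x ⊛ y)[3] = 1

x ⊛ y = [2, 1, -1, 1]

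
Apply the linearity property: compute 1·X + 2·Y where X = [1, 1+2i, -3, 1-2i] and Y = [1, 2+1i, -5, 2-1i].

By linearity: DFT(1x + 2y) = 1·DFT(x) + 2·DFT(y)
= 1·[1, 1+2i, -3, 1-2i] + 2·[1, 2+1i, -5, 2-1i]

Computing element-wise:
Z[0] = 1·(1) + 2·(1) = 3
Z[1] = 1·(1+2i) + 2·(2+1i) = 5+4i
Z[2] = 1·(-3) + 2·(-5) = -13
Z[3] = 1·(1-2i) + 2·(2-1i) = 5-4i

DFT(1x + 2y) = 1·X + 2·Y = [3, 5+4i, -13, 5-4i]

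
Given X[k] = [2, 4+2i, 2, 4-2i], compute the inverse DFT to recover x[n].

x[n] = (1/4) Σ(k=0 to 3) X[k] · e^(2πikn/4)

Computing each x[n]:
x[0] = 3
x[1] = -1
x[2] = -1
x[3] = 1

x = [3, -1, -1, 1]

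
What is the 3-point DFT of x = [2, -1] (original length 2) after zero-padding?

Original 2-point DFT: [1, 3]
Zero-padded 3-point DFT provides frequency interpolation.

DFT_3([x, 0, ...]) = [1, 2.5000+0.8660i, 2.5000-0.8660i]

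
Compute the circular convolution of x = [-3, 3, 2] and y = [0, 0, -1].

(x ⊛ y)[n] = Σ(m=0 to 2) x[m] · y[(n-m) mod 3]

Computing each output sample:
(x ⊛ y)[0] = -3
(x ⊛ y)[1] = -2
(x ⊛ y)[2] = 3

x ⊛ y = [-3, -2, 3]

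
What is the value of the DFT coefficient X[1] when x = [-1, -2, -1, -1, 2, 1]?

X[1] = Σ(n=0 to 5) x[n] · ω_6^(1n) where ω_6 = e^(-2πi/6)
= (-1)·ω_6^0 + (-2)·ω_6^1 + (-1)·ω_6^2 + (-1)·ω_6^3 + (2)·ω_6^4 + (1)·ω_6^5

X[1] = -1.0000+5.1962i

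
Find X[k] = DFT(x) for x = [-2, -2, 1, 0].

X[k] = Σ(n=0 to 3) x[n] · ω_4^(nk)
where ω_4 = e^(-2πi/4)

Computing each X[k]:
X[0] = -3
X[1] = -3+2i
X[2] = 1
X[3] = -3-2i

X = [-3, -3+2i, 1, -3-2i]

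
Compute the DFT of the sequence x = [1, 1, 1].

X[k] = Σ(n=0 to 2) x[n] · ω_3^(nk)
where ω_3 = e^(-2πi/3)

Computing each X[k]:
X[0] = 3
X[1] = 0
X[2] = 0

X = [3, 0, 0]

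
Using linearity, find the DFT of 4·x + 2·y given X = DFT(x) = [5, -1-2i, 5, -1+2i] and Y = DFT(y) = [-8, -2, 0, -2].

By linearity: DFT(4x + 2y) = 4·DFT(x) + 2·DFT(y)
= 4·[5, -1-2i, 5, -1+2i] + 2·[-8, -2, 0, -2]

Computing element-wise:
Z[0] = 4·(5) + 2·(-8) = 4
Z[1] = 4·(-1-2i) + 2·(-2) = -8-8i
Z[2] = 4·(5) + 2·(0) = 20
Z[3] = 4·(-1+2i) + 2·(-2) = -8+8i

DFT(4x + 2y) = 4·X + 2·Y = [4, -8-8i, 20, -8+8i]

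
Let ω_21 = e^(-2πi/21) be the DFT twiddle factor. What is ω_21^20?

ω_21^20 = e^(-2πi·20/21)
= cos(-2π·20/21) + i·sin(-2π·20/21)
= cos(-40π/21) + i·sin(-40π/21)

ω_21^20 = cos(-40π/21) + i·sin(-40π/21) = 0.9556+0.2948i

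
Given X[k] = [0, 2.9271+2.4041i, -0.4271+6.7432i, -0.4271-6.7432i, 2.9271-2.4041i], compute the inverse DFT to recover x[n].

x[n] = (1/5) Σ(k=0 to 4) X[k] · e^(2πikn/5)

Computing each x[n]:
x[0] = 1
x[1] = -2
x[2] = 1
x[3] = -3
x[4] = 3

x = [1, -2, 1, -3, 3]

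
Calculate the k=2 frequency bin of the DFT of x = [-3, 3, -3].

X[2] = Σ(n=0 to 2) x[n] · ω_3^(2n) where ω_3 = e^(-2πi/3)
= (-3)·ω_3^0 + (3)·ω_3^2 + (-3)·ω_3^4

X[2] = -3.0000+5.1962i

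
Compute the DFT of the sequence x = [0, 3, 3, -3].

X[k] = Σ(n=0 to 3) x[n] · ω_4^(nk)
where ω_4 = e^(-2πi/4)

Computing each X[k]:
X[0] = 3
X[1] = -3-6i
X[2] = 3
X[3] = -3+6i

X = [3, -3-6i, 3, -3+6i]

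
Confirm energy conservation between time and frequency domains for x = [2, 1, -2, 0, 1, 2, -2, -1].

Time domain:
Σ|x[n]|² = |2|² + |1|² + |-2|² + |0|² + |1|² + |2|² + |-2|² + |-1|² = 19.0000

Frequency domain:
(1/8)Σ|X[k]|² = (1/8)(|1|² + |-0.4142|² + |7-4i|² + |2.4142|² + |-3|² + |2.4142|² + |7+4i|² + |-0.4142|²) = (1/8)·152.0000 = 19.0000

Both sides agree, confirming Parseval's theorem.

Σ|x[n]|² = (1/N)Σ|X[k]|² = 19.0000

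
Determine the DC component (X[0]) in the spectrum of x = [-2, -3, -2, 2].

X[0] = Σ(n=0 to 3) x[n] · ω_4^0 = Σ x[n]
= (-2) + (-3) + (-2) + (2)

X[0] = -5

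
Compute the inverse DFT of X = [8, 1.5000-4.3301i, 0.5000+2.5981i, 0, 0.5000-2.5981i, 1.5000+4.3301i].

x[n] = (1/6) Σ(k=0 to 5) X[k] · e^(2πikn/6)

Computing each x[n]:
x[0] = 2
x[1] = 2
x[2] = 3
x[3] = 1
x[4] = -1
x[5] = 1

x = [2, 2, 3, 1, -1, 1]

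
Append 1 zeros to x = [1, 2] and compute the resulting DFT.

Original 2-point DFT: [3, -1]
Zero-padded 3-point DFT provides frequency interpolation.

DFT_3([x, 0, ...]) = [3, -1.7321i, 1.7321i]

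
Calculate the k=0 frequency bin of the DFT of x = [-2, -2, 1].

X[0] = Σ(n=0 to 2) x[n] · ω_3^0 = Σ x[n]
= (-2) + (-2) + (1)

X[0] = -3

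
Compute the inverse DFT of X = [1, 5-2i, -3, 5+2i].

x[n] = (1/4) Σ(k=0 to 3) X[k] · e^(2πikn/4)

Computing each x[n]:
x[0] = 2
x[1] = 2
x[2] = -3
x[3] = 0

x = [2, 2, -3, 0]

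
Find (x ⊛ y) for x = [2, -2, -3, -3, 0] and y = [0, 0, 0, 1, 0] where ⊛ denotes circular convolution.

(x ⊛ y)[n] = Σ(m=0 to 4) x[m] · y[(n-m) mod 5]

Computing each output sample:
(x ⊛ y)[0] = -3
(x ⊛ y)[1] = -3
(x ⊛ y)[2] = 0
(x ⊛ y)[3] = 2
(x ⊛ y)[4] = -2

x ⊛ y = [-3, -3, 0, 2, -2]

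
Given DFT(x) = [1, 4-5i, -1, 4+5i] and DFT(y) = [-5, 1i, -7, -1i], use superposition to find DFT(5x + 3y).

By linearity: DFT(5x + 3y) = 5·DFT(x) + 3·DFT(y)
= 5·[1, 4-5i, -1, 4+5i] + 3·[-5, 1i, -7, -1i]

Computing element-wise:
Z[0] = 5·(1) + 3·(-5) = -10
Z[1] = 5·(4-5i) + 3·(1i) = 20-22i
Z[2] = 5·(-1) + 3·(-7) = -26
Z[3] = 5·(4+5i) + 3·(-1i) = 20+22i

DFT(5x + 3y) = 5·X + 3·Y = [-10, 20-22i, -26, 20+22i]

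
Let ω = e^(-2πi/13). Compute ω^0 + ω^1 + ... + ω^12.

Sum of all nth roots of unity equals 0 for n > 1 (geometric series with r ≠ 1).

0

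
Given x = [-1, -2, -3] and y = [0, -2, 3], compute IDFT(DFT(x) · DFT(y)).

(x ⊛ y)[n] = Σ(m=0 to 2) x[m] · y[(n-m) mod 3]

Computing each output sample:
(x ⊛ y)[0] = 0
(x ⊛ y)[1] = -7
(x ⊛ y)[2] = 1

x ⊛ y = [0, -7, 1]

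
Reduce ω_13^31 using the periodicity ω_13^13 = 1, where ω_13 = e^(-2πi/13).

Since ω_13^13 = 1, powers reduce modulo 13.
31 mod 13 = 5
So ω_13^31 = ω_13^5 = e^(-2πi·5/13)

ω_13^31 = ω_13^5 = -0.7485-0.6631i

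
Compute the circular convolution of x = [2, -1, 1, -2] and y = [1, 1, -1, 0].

(x ⊛ y)[n] = Σ(m=0 to 3) x[m] · y[(n-m) mod 4]

Computing each output sample:
(x ⊛ y)[0] = -1
(x ⊛ y)[1] = 3
(x ⊛ y)[2] = -2
(x ⊛ y)[3] = 0

x ⊛ y = [-1, 3, -2, 0]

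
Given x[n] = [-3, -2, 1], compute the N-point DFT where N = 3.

X[k] = Σ(n=0 to 2) x[n] · ω_3^(nk)
where ω_3 = e^(-2πi/3)

Computing each X[k]:
X[0] = -4
X[1] = -2.5000+2.5981i
X[2] = -2.5000-2.5981i

X = [-4, -2.5000+2.5981i, -2.5000-2.5981i]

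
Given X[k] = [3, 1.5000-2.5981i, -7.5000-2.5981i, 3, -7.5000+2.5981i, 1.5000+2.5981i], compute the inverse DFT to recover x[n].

x[n] = (1/6) Σ(k=0 to 5) X[k] · e^(2πikn/6)

Computing each x[n]:
x[0] = -1
x[1] = 3
x[2] = 2
x[3] = -3
x[4] = 2
x[5] = 0

x = [-1, 3, 2, -3, 2, 0]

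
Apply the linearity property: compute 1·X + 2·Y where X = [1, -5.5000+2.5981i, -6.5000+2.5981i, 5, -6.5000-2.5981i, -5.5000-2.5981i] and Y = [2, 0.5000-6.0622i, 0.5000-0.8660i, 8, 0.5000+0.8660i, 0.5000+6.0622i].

By linearity: DFT(1x + 2y) = 1·DFT(x) + 2·DFT(y)
= 1·[1, -5.5000+2.5981i, -6.5000+2.5981i, 5, -6.5000-2.5981i, -5.5000-2.5981i] + 2·[2, 0.5000-6.0622i, 0.5000-0.8660i, 8, 0.5000+0.8660i, 0.5000+6.0622i]

Computing element-wise:
Z[0] = 1·(1) + 2·(2) = 5
Z[1] = 1·(-5.5000+2.5981i) + 2·(0.5000-6.0622i) = -4.5000-9.5263i
Z[2] = 1·(-6.5000+2.5981i) + 2·(0.5000-0.8660i) = -5.5000+0.8661i
Z[3] = 1·(5) + 2·(8) = 21
Z[4] = 1·(-6.5000-2.5981i) + 2·(0.5000+0.8660i) = -5.5000-0.8661i
Z[5] = 1·(-5.5000-2.5981i) + 2·(0.5000+6.0622i) = -4.5000+9.5263i

DFT(1x + 2y) = 1·X + 2·Y = [5, -4.5000-9.5263i, -5.5000+0.8661i, 21, -5.5000-0.8661i, -4.5000+9.5263i]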